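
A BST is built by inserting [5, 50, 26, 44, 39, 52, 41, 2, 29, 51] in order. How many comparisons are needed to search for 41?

Search path for 41: 5 -> 50 -> 26 -> 44 -> 39 -> 41
Found: True
Comparisons: 6


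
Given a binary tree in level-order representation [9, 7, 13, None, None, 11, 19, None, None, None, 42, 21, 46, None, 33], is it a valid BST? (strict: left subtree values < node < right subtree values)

Level-order array: [9, 7, 13, None, None, 11, 19, None, None, None, 42, 21, 46, None, 33]
Validate using subtree bounds (lo, hi): at each node, require lo < value < hi,
then recurse left with hi=value and right with lo=value.
Preorder trace (stopping at first violation):
  at node 9 with bounds (-inf, +inf): OK
  at node 7 with bounds (-inf, 9): OK
  at node 13 with bounds (9, +inf): OK
  at node 11 with bounds (9, 13): OK
  at node 19 with bounds (13, +inf): OK
  at node 42 with bounds (19, +inf): OK
  at node 21 with bounds (19, 42): OK
  at node 33 with bounds (21, 42): OK
  at node 46 with bounds (42, +inf): OK
No violation found at any node.
Result: Valid BST


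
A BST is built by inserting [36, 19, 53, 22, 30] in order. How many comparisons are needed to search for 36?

Search path for 36: 36
Found: True
Comparisons: 1


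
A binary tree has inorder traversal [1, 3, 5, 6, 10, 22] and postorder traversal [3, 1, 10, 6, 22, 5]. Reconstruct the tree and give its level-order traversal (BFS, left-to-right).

Inorder:   [1, 3, 5, 6, 10, 22]
Postorder: [3, 1, 10, 6, 22, 5]
Algorithm: postorder visits root last, so walk postorder right-to-left;
each value is the root of the current inorder slice — split it at that
value, recurse on the right subtree first, then the left.
Recursive splits:
  root=5; inorder splits into left=[1, 3], right=[6, 10, 22]
  root=22; inorder splits into left=[6, 10], right=[]
  root=6; inorder splits into left=[], right=[10]
  root=10; inorder splits into left=[], right=[]
  root=1; inorder splits into left=[], right=[3]
  root=3; inorder splits into left=[], right=[]
Reconstructed level-order: [5, 1, 22, 3, 6, 10]


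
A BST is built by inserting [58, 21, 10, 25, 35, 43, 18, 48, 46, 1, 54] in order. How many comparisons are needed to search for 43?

Search path for 43: 58 -> 21 -> 25 -> 35 -> 43
Found: True
Comparisons: 5


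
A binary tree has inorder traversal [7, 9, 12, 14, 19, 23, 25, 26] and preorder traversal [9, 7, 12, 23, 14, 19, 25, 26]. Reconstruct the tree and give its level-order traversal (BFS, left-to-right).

Inorder:  [7, 9, 12, 14, 19, 23, 25, 26]
Preorder: [9, 7, 12, 23, 14, 19, 25, 26]
Algorithm: preorder visits root first, so consume preorder in order;
for each root, split the current inorder slice at that value into
left-subtree inorder and right-subtree inorder, then recurse.
Recursive splits:
  root=9; inorder splits into left=[7], right=[12, 14, 19, 23, 25, 26]
  root=7; inorder splits into left=[], right=[]
  root=12; inorder splits into left=[], right=[14, 19, 23, 25, 26]
  root=23; inorder splits into left=[14, 19], right=[25, 26]
  root=14; inorder splits into left=[], right=[19]
  root=19; inorder splits into left=[], right=[]
  root=25; inorder splits into left=[], right=[26]
  root=26; inorder splits into left=[], right=[]
Reconstructed level-order: [9, 7, 12, 23, 14, 25, 19, 26]


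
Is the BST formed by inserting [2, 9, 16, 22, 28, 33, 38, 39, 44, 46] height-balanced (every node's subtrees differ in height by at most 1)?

Tree (level-order array): [2, None, 9, None, 16, None, 22, None, 28, None, 33, None, 38, None, 39, None, 44, None, 46]
Definition: a tree is height-balanced if, at every node, |h(left) - h(right)| <= 1 (empty subtree has height -1).
Bottom-up per-node check:
  node 46: h_left=-1, h_right=-1, diff=0 [OK], height=0
  node 44: h_left=-1, h_right=0, diff=1 [OK], height=1
  node 39: h_left=-1, h_right=1, diff=2 [FAIL (|-1-1|=2 > 1)], height=2
  node 38: h_left=-1, h_right=2, diff=3 [FAIL (|-1-2|=3 > 1)], height=3
  node 33: h_left=-1, h_right=3, diff=4 [FAIL (|-1-3|=4 > 1)], height=4
  node 28: h_left=-1, h_right=4, diff=5 [FAIL (|-1-4|=5 > 1)], height=5
  node 22: h_left=-1, h_right=5, diff=6 [FAIL (|-1-5|=6 > 1)], height=6
  node 16: h_left=-1, h_right=6, diff=7 [FAIL (|-1-6|=7 > 1)], height=7
  node 9: h_left=-1, h_right=7, diff=8 [FAIL (|-1-7|=8 > 1)], height=8
  node 2: h_left=-1, h_right=8, diff=9 [FAIL (|-1-8|=9 > 1)], height=9
Node 39 violates the condition: |-1 - 1| = 2 > 1.
Result: Not balanced


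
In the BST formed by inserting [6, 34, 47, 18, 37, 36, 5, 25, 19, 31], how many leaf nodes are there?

Tree built from: [6, 34, 47, 18, 37, 36, 5, 25, 19, 31]
Tree (level-order array): [6, 5, 34, None, None, 18, 47, None, 25, 37, None, 19, 31, 36]
Rule: A leaf has 0 children.
Per-node child counts:
  node 6: 2 child(ren)
  node 5: 0 child(ren)
  node 34: 2 child(ren)
  node 18: 1 child(ren)
  node 25: 2 child(ren)
  node 19: 0 child(ren)
  node 31: 0 child(ren)
  node 47: 1 child(ren)
  node 37: 1 child(ren)
  node 36: 0 child(ren)
Matching nodes: [5, 19, 31, 36]
Count of leaf nodes: 4


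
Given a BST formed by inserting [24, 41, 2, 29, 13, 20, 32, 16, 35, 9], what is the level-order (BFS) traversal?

Tree insertion order: [24, 41, 2, 29, 13, 20, 32, 16, 35, 9]
Tree (level-order array): [24, 2, 41, None, 13, 29, None, 9, 20, None, 32, None, None, 16, None, None, 35]
BFS from the root, enqueuing left then right child of each popped node:
  queue [24] -> pop 24, enqueue [2, 41], visited so far: [24]
  queue [2, 41] -> pop 2, enqueue [13], visited so far: [24, 2]
  queue [41, 13] -> pop 41, enqueue [29], visited so far: [24, 2, 41]
  queue [13, 29] -> pop 13, enqueue [9, 20], visited so far: [24, 2, 41, 13]
  queue [29, 9, 20] -> pop 29, enqueue [32], visited so far: [24, 2, 41, 13, 29]
  queue [9, 20, 32] -> pop 9, enqueue [none], visited so far: [24, 2, 41, 13, 29, 9]
  queue [20, 32] -> pop 20, enqueue [16], visited so far: [24, 2, 41, 13, 29, 9, 20]
  queue [32, 16] -> pop 32, enqueue [35], visited so far: [24, 2, 41, 13, 29, 9, 20, 32]
  queue [16, 35] -> pop 16, enqueue [none], visited so far: [24, 2, 41, 13, 29, 9, 20, 32, 16]
  queue [35] -> pop 35, enqueue [none], visited so far: [24, 2, 41, 13, 29, 9, 20, 32, 16, 35]
Result: [24, 2, 41, 13, 29, 9, 20, 32, 16, 35]


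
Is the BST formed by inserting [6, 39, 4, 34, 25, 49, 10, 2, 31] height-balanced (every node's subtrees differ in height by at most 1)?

Tree (level-order array): [6, 4, 39, 2, None, 34, 49, None, None, 25, None, None, None, 10, 31]
Definition: a tree is height-balanced if, at every node, |h(left) - h(right)| <= 1 (empty subtree has height -1).
Bottom-up per-node check:
  node 2: h_left=-1, h_right=-1, diff=0 [OK], height=0
  node 4: h_left=0, h_right=-1, diff=1 [OK], height=1
  node 10: h_left=-1, h_right=-1, diff=0 [OK], height=0
  node 31: h_left=-1, h_right=-1, diff=0 [OK], height=0
  node 25: h_left=0, h_right=0, diff=0 [OK], height=1
  node 34: h_left=1, h_right=-1, diff=2 [FAIL (|1--1|=2 > 1)], height=2
  node 49: h_left=-1, h_right=-1, diff=0 [OK], height=0
  node 39: h_left=2, h_right=0, diff=2 [FAIL (|2-0|=2 > 1)], height=3
  node 6: h_left=1, h_right=3, diff=2 [FAIL (|1-3|=2 > 1)], height=4
Node 34 violates the condition: |1 - -1| = 2 > 1.
Result: Not balanced


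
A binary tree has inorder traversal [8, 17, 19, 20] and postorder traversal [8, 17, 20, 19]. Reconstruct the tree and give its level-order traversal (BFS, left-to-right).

Inorder:   [8, 17, 19, 20]
Postorder: [8, 17, 20, 19]
Algorithm: postorder visits root last, so walk postorder right-to-left;
each value is the root of the current inorder slice — split it at that
value, recurse on the right subtree first, then the left.
Recursive splits:
  root=19; inorder splits into left=[8, 17], right=[20]
  root=20; inorder splits into left=[], right=[]
  root=17; inorder splits into left=[8], right=[]
  root=8; inorder splits into left=[], right=[]
Reconstructed level-order: [19, 17, 20, 8]


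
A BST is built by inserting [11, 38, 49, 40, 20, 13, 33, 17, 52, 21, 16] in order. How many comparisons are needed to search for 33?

Search path for 33: 11 -> 38 -> 20 -> 33
Found: True
Comparisons: 4


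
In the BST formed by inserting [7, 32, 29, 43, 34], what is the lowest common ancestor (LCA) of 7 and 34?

Tree insertion order: [7, 32, 29, 43, 34]
Tree (level-order array): [7, None, 32, 29, 43, None, None, 34]
In a BST, the LCA of p=7, q=34 is the first node v on the
root-to-leaf path with p <= v <= q (go left if both < v, right if both > v).
Walk from root:
  at 7: 7 <= 7 <= 34, this is the LCA
LCA = 7


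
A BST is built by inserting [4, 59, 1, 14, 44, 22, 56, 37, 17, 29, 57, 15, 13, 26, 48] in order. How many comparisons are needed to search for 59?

Search path for 59: 4 -> 59
Found: True
Comparisons: 2


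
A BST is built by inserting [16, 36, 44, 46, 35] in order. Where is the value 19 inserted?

Starting tree (level order): [16, None, 36, 35, 44, None, None, None, 46]
Insertion path: 16 -> 36 -> 35
Result: insert 19 as left child of 35
Final tree (level order): [16, None, 36, 35, 44, 19, None, None, 46]


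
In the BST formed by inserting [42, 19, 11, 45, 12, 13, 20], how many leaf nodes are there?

Tree built from: [42, 19, 11, 45, 12, 13, 20]
Tree (level-order array): [42, 19, 45, 11, 20, None, None, None, 12, None, None, None, 13]
Rule: A leaf has 0 children.
Per-node child counts:
  node 42: 2 child(ren)
  node 19: 2 child(ren)
  node 11: 1 child(ren)
  node 12: 1 child(ren)
  node 13: 0 child(ren)
  node 20: 0 child(ren)
  node 45: 0 child(ren)
Matching nodes: [13, 20, 45]
Count of leaf nodes: 3


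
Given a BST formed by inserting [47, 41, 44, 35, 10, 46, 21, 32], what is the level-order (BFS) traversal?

Tree insertion order: [47, 41, 44, 35, 10, 46, 21, 32]
Tree (level-order array): [47, 41, None, 35, 44, 10, None, None, 46, None, 21, None, None, None, 32]
BFS from the root, enqueuing left then right child of each popped node:
  queue [47] -> pop 47, enqueue [41], visited so far: [47]
  queue [41] -> pop 41, enqueue [35, 44], visited so far: [47, 41]
  queue [35, 44] -> pop 35, enqueue [10], visited so far: [47, 41, 35]
  queue [44, 10] -> pop 44, enqueue [46], visited so far: [47, 41, 35, 44]
  queue [10, 46] -> pop 10, enqueue [21], visited so far: [47, 41, 35, 44, 10]
  queue [46, 21] -> pop 46, enqueue [none], visited so far: [47, 41, 35, 44, 10, 46]
  queue [21] -> pop 21, enqueue [32], visited so far: [47, 41, 35, 44, 10, 46, 21]
  queue [32] -> pop 32, enqueue [none], visited so far: [47, 41, 35, 44, 10, 46, 21, 32]
Result: [47, 41, 35, 44, 10, 46, 21, 32]


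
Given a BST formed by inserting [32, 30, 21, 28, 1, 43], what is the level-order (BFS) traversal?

Tree insertion order: [32, 30, 21, 28, 1, 43]
Tree (level-order array): [32, 30, 43, 21, None, None, None, 1, 28]
BFS from the root, enqueuing left then right child of each popped node:
  queue [32] -> pop 32, enqueue [30, 43], visited so far: [32]
  queue [30, 43] -> pop 30, enqueue [21], visited so far: [32, 30]
  queue [43, 21] -> pop 43, enqueue [none], visited so far: [32, 30, 43]
  queue [21] -> pop 21, enqueue [1, 28], visited so far: [32, 30, 43, 21]
  queue [1, 28] -> pop 1, enqueue [none], visited so far: [32, 30, 43, 21, 1]
  queue [28] -> pop 28, enqueue [none], visited so far: [32, 30, 43, 21, 1, 28]
Result: [32, 30, 43, 21, 1, 28]


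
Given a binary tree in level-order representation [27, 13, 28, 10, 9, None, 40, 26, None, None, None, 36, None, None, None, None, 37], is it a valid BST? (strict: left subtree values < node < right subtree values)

Level-order array: [27, 13, 28, 10, 9, None, 40, 26, None, None, None, 36, None, None, None, None, 37]
Validate using subtree bounds (lo, hi): at each node, require lo < value < hi,
then recurse left with hi=value and right with lo=value.
Preorder trace (stopping at first violation):
  at node 27 with bounds (-inf, +inf): OK
  at node 13 with bounds (-inf, 27): OK
  at node 10 with bounds (-inf, 13): OK
  at node 26 with bounds (-inf, 10): VIOLATION
Node 26 violates its bound: not (-inf < 26 < 10).
Result: Not a valid BST


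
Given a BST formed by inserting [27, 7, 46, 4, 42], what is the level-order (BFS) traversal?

Tree insertion order: [27, 7, 46, 4, 42]
Tree (level-order array): [27, 7, 46, 4, None, 42]
BFS from the root, enqueuing left then right child of each popped node:
  queue [27] -> pop 27, enqueue [7, 46], visited so far: [27]
  queue [7, 46] -> pop 7, enqueue [4], visited so far: [27, 7]
  queue [46, 4] -> pop 46, enqueue [42], visited so far: [27, 7, 46]
  queue [4, 42] -> pop 4, enqueue [none], visited so far: [27, 7, 46, 4]
  queue [42] -> pop 42, enqueue [none], visited so far: [27, 7, 46, 4, 42]
Result: [27, 7, 46, 4, 42]


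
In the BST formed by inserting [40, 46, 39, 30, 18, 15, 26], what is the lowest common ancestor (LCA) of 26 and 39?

Tree insertion order: [40, 46, 39, 30, 18, 15, 26]
Tree (level-order array): [40, 39, 46, 30, None, None, None, 18, None, 15, 26]
In a BST, the LCA of p=26, q=39 is the first node v on the
root-to-leaf path with p <= v <= q (go left if both < v, right if both > v).
Walk from root:
  at 40: both 26 and 39 < 40, go left
  at 39: 26 <= 39 <= 39, this is the LCA
LCA = 39


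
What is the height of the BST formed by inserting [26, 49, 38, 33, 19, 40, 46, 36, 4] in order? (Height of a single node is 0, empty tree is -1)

Insertion order: [26, 49, 38, 33, 19, 40, 46, 36, 4]
Tree (level-order array): [26, 19, 49, 4, None, 38, None, None, None, 33, 40, None, 36, None, 46]
Compute height bottom-up (empty subtree = -1):
  height(4) = 1 + max(-1, -1) = 0
  height(19) = 1 + max(0, -1) = 1
  height(36) = 1 + max(-1, -1) = 0
  height(33) = 1 + max(-1, 0) = 1
  height(46) = 1 + max(-1, -1) = 0
  height(40) = 1 + max(-1, 0) = 1
  height(38) = 1 + max(1, 1) = 2
  height(49) = 1 + max(2, -1) = 3
  height(26) = 1 + max(1, 3) = 4
Height = 4


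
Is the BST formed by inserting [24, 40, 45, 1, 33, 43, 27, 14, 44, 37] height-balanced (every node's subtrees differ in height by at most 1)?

Tree (level-order array): [24, 1, 40, None, 14, 33, 45, None, None, 27, 37, 43, None, None, None, None, None, None, 44]
Definition: a tree is height-balanced if, at every node, |h(left) - h(right)| <= 1 (empty subtree has height -1).
Bottom-up per-node check:
  node 14: h_left=-1, h_right=-1, diff=0 [OK], height=0
  node 1: h_left=-1, h_right=0, diff=1 [OK], height=1
  node 27: h_left=-1, h_right=-1, diff=0 [OK], height=0
  node 37: h_left=-1, h_right=-1, diff=0 [OK], height=0
  node 33: h_left=0, h_right=0, diff=0 [OK], height=1
  node 44: h_left=-1, h_right=-1, diff=0 [OK], height=0
  node 43: h_left=-1, h_right=0, diff=1 [OK], height=1
  node 45: h_left=1, h_right=-1, diff=2 [FAIL (|1--1|=2 > 1)], height=2
  node 40: h_left=1, h_right=2, diff=1 [OK], height=3
  node 24: h_left=1, h_right=3, diff=2 [FAIL (|1-3|=2 > 1)], height=4
Node 45 violates the condition: |1 - -1| = 2 > 1.
Result: Not balanced


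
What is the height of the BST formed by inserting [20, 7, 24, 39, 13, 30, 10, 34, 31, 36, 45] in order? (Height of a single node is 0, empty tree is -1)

Insertion order: [20, 7, 24, 39, 13, 30, 10, 34, 31, 36, 45]
Tree (level-order array): [20, 7, 24, None, 13, None, 39, 10, None, 30, 45, None, None, None, 34, None, None, 31, 36]
Compute height bottom-up (empty subtree = -1):
  height(10) = 1 + max(-1, -1) = 0
  height(13) = 1 + max(0, -1) = 1
  height(7) = 1 + max(-1, 1) = 2
  height(31) = 1 + max(-1, -1) = 0
  height(36) = 1 + max(-1, -1) = 0
  height(34) = 1 + max(0, 0) = 1
  height(30) = 1 + max(-1, 1) = 2
  height(45) = 1 + max(-1, -1) = 0
  height(39) = 1 + max(2, 0) = 3
  height(24) = 1 + max(-1, 3) = 4
  height(20) = 1 + max(2, 4) = 5
Height = 5


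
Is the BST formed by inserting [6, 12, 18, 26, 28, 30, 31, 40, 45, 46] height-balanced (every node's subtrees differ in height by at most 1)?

Tree (level-order array): [6, None, 12, None, 18, None, 26, None, 28, None, 30, None, 31, None, 40, None, 45, None, 46]
Definition: a tree is height-balanced if, at every node, |h(left) - h(right)| <= 1 (empty subtree has height -1).
Bottom-up per-node check:
  node 46: h_left=-1, h_right=-1, diff=0 [OK], height=0
  node 45: h_left=-1, h_right=0, diff=1 [OK], height=1
  node 40: h_left=-1, h_right=1, diff=2 [FAIL (|-1-1|=2 > 1)], height=2
  node 31: h_left=-1, h_right=2, diff=3 [FAIL (|-1-2|=3 > 1)], height=3
  node 30: h_left=-1, h_right=3, diff=4 [FAIL (|-1-3|=4 > 1)], height=4
  node 28: h_left=-1, h_right=4, diff=5 [FAIL (|-1-4|=5 > 1)], height=5
  node 26: h_left=-1, h_right=5, diff=6 [FAIL (|-1-5|=6 > 1)], height=6
  node 18: h_left=-1, h_right=6, diff=7 [FAIL (|-1-6|=7 > 1)], height=7
  node 12: h_left=-1, h_right=7, diff=8 [FAIL (|-1-7|=8 > 1)], height=8
  node 6: h_left=-1, h_right=8, diff=9 [FAIL (|-1-8|=9 > 1)], height=9
Node 40 violates the condition: |-1 - 1| = 2 > 1.
Result: Not balanced


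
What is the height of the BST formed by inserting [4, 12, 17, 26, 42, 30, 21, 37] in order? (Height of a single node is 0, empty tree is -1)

Insertion order: [4, 12, 17, 26, 42, 30, 21, 37]
Tree (level-order array): [4, None, 12, None, 17, None, 26, 21, 42, None, None, 30, None, None, 37]
Compute height bottom-up (empty subtree = -1):
  height(21) = 1 + max(-1, -1) = 0
  height(37) = 1 + max(-1, -1) = 0
  height(30) = 1 + max(-1, 0) = 1
  height(42) = 1 + max(1, -1) = 2
  height(26) = 1 + max(0, 2) = 3
  height(17) = 1 + max(-1, 3) = 4
  height(12) = 1 + max(-1, 4) = 5
  height(4) = 1 + max(-1, 5) = 6
Height = 6


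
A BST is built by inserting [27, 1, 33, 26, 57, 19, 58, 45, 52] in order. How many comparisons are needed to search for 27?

Search path for 27: 27
Found: True
Comparisons: 1


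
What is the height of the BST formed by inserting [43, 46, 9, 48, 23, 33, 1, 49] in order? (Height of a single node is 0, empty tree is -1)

Insertion order: [43, 46, 9, 48, 23, 33, 1, 49]
Tree (level-order array): [43, 9, 46, 1, 23, None, 48, None, None, None, 33, None, 49]
Compute height bottom-up (empty subtree = -1):
  height(1) = 1 + max(-1, -1) = 0
  height(33) = 1 + max(-1, -1) = 0
  height(23) = 1 + max(-1, 0) = 1
  height(9) = 1 + max(0, 1) = 2
  height(49) = 1 + max(-1, -1) = 0
  height(48) = 1 + max(-1, 0) = 1
  height(46) = 1 + max(-1, 1) = 2
  height(43) = 1 + max(2, 2) = 3
Height = 3


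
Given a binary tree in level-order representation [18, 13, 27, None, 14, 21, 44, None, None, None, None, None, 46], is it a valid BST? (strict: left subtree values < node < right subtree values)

Level-order array: [18, 13, 27, None, 14, 21, 44, None, None, None, None, None, 46]
Validate using subtree bounds (lo, hi): at each node, require lo < value < hi,
then recurse left with hi=value and right with lo=value.
Preorder trace (stopping at first violation):
  at node 18 with bounds (-inf, +inf): OK
  at node 13 with bounds (-inf, 18): OK
  at node 14 with bounds (13, 18): OK
  at node 27 with bounds (18, +inf): OK
  at node 21 with bounds (18, 27): OK
  at node 44 with bounds (27, +inf): OK
  at node 46 with bounds (44, +inf): OK
No violation found at any node.
Result: Valid BST


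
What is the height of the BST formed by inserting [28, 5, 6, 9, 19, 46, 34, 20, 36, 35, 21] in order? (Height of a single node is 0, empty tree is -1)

Insertion order: [28, 5, 6, 9, 19, 46, 34, 20, 36, 35, 21]
Tree (level-order array): [28, 5, 46, None, 6, 34, None, None, 9, None, 36, None, 19, 35, None, None, 20, None, None, None, 21]
Compute height bottom-up (empty subtree = -1):
  height(21) = 1 + max(-1, -1) = 0
  height(20) = 1 + max(-1, 0) = 1
  height(19) = 1 + max(-1, 1) = 2
  height(9) = 1 + max(-1, 2) = 3
  height(6) = 1 + max(-1, 3) = 4
  height(5) = 1 + max(-1, 4) = 5
  height(35) = 1 + max(-1, -1) = 0
  height(36) = 1 + max(0, -1) = 1
  height(34) = 1 + max(-1, 1) = 2
  height(46) = 1 + max(2, -1) = 3
  height(28) = 1 + max(5, 3) = 6
Height = 6


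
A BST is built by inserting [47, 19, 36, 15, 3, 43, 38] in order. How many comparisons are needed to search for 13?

Search path for 13: 47 -> 19 -> 15 -> 3
Found: False
Comparisons: 4


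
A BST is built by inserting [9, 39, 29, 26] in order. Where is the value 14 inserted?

Starting tree (level order): [9, None, 39, 29, None, 26]
Insertion path: 9 -> 39 -> 29 -> 26
Result: insert 14 as left child of 26
Final tree (level order): [9, None, 39, 29, None, 26, None, 14]


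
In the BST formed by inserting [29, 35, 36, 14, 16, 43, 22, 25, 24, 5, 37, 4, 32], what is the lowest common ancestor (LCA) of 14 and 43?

Tree insertion order: [29, 35, 36, 14, 16, 43, 22, 25, 24, 5, 37, 4, 32]
Tree (level-order array): [29, 14, 35, 5, 16, 32, 36, 4, None, None, 22, None, None, None, 43, None, None, None, 25, 37, None, 24]
In a BST, the LCA of p=14, q=43 is the first node v on the
root-to-leaf path with p <= v <= q (go left if both < v, right if both > v).
Walk from root:
  at 29: 14 <= 29 <= 43, this is the LCA
LCA = 29


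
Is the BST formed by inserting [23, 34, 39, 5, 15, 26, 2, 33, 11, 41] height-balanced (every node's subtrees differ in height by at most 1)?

Tree (level-order array): [23, 5, 34, 2, 15, 26, 39, None, None, 11, None, None, 33, None, 41]
Definition: a tree is height-balanced if, at every node, |h(left) - h(right)| <= 1 (empty subtree has height -1).
Bottom-up per-node check:
  node 2: h_left=-1, h_right=-1, diff=0 [OK], height=0
  node 11: h_left=-1, h_right=-1, diff=0 [OK], height=0
  node 15: h_left=0, h_right=-1, diff=1 [OK], height=1
  node 5: h_left=0, h_right=1, diff=1 [OK], height=2
  node 33: h_left=-1, h_right=-1, diff=0 [OK], height=0
  node 26: h_left=-1, h_right=0, diff=1 [OK], height=1
  node 41: h_left=-1, h_right=-1, diff=0 [OK], height=0
  node 39: h_left=-1, h_right=0, diff=1 [OK], height=1
  node 34: h_left=1, h_right=1, diff=0 [OK], height=2
  node 23: h_left=2, h_right=2, diff=0 [OK], height=3
All nodes satisfy the balance condition.
Result: Balanced


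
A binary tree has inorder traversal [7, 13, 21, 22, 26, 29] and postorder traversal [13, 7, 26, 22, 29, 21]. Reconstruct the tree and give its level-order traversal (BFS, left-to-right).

Inorder:   [7, 13, 21, 22, 26, 29]
Postorder: [13, 7, 26, 22, 29, 21]
Algorithm: postorder visits root last, so walk postorder right-to-left;
each value is the root of the current inorder slice — split it at that
value, recurse on the right subtree first, then the left.
Recursive splits:
  root=21; inorder splits into left=[7, 13], right=[22, 26, 29]
  root=29; inorder splits into left=[22, 26], right=[]
  root=22; inorder splits into left=[], right=[26]
  root=26; inorder splits into left=[], right=[]
  root=7; inorder splits into left=[], right=[13]
  root=13; inorder splits into left=[], right=[]
Reconstructed level-order: [21, 7, 29, 13, 22, 26]


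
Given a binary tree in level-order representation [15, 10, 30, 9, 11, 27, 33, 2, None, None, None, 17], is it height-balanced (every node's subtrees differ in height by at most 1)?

Tree (level-order array): [15, 10, 30, 9, 11, 27, 33, 2, None, None, None, 17]
Definition: a tree is height-balanced if, at every node, |h(left) - h(right)| <= 1 (empty subtree has height -1).
Bottom-up per-node check:
  node 2: h_left=-1, h_right=-1, diff=0 [OK], height=0
  node 9: h_left=0, h_right=-1, diff=1 [OK], height=1
  node 11: h_left=-1, h_right=-1, diff=0 [OK], height=0
  node 10: h_left=1, h_right=0, diff=1 [OK], height=2
  node 17: h_left=-1, h_right=-1, diff=0 [OK], height=0
  node 27: h_left=0, h_right=-1, diff=1 [OK], height=1
  node 33: h_left=-1, h_right=-1, diff=0 [OK], height=0
  node 30: h_left=1, h_right=0, diff=1 [OK], height=2
  node 15: h_left=2, h_right=2, diff=0 [OK], height=3
All nodes satisfy the balance condition.
Result: Balanced


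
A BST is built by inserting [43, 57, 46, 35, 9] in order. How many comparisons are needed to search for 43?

Search path for 43: 43
Found: True
Comparisons: 1


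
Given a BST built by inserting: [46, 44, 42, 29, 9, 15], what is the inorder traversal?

Tree insertion order: [46, 44, 42, 29, 9, 15]
Tree (level-order array): [46, 44, None, 42, None, 29, None, 9, None, None, 15]
Inorder traversal: [9, 15, 29, 42, 44, 46]


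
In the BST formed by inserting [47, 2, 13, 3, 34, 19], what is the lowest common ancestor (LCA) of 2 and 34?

Tree insertion order: [47, 2, 13, 3, 34, 19]
Tree (level-order array): [47, 2, None, None, 13, 3, 34, None, None, 19]
In a BST, the LCA of p=2, q=34 is the first node v on the
root-to-leaf path with p <= v <= q (go left if both < v, right if both > v).
Walk from root:
  at 47: both 2 and 34 < 47, go left
  at 2: 2 <= 2 <= 34, this is the LCA
LCA = 2


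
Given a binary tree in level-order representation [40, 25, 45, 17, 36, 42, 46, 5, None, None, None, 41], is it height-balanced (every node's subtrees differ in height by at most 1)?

Tree (level-order array): [40, 25, 45, 17, 36, 42, 46, 5, None, None, None, 41]
Definition: a tree is height-balanced if, at every node, |h(left) - h(right)| <= 1 (empty subtree has height -1).
Bottom-up per-node check:
  node 5: h_left=-1, h_right=-1, diff=0 [OK], height=0
  node 17: h_left=0, h_right=-1, diff=1 [OK], height=1
  node 36: h_left=-1, h_right=-1, diff=0 [OK], height=0
  node 25: h_left=1, h_right=0, diff=1 [OK], height=2
  node 41: h_left=-1, h_right=-1, diff=0 [OK], height=0
  node 42: h_left=0, h_right=-1, diff=1 [OK], height=1
  node 46: h_left=-1, h_right=-1, diff=0 [OK], height=0
  node 45: h_left=1, h_right=0, diff=1 [OK], height=2
  node 40: h_left=2, h_right=2, diff=0 [OK], height=3
All nodes satisfy the balance condition.
Result: Balanced


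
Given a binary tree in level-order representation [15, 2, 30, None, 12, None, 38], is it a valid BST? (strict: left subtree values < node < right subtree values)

Level-order array: [15, 2, 30, None, 12, None, 38]
Validate using subtree bounds (lo, hi): at each node, require lo < value < hi,
then recurse left with hi=value and right with lo=value.
Preorder trace (stopping at first violation):
  at node 15 with bounds (-inf, +inf): OK
  at node 2 with bounds (-inf, 15): OK
  at node 12 with bounds (2, 15): OK
  at node 30 with bounds (15, +inf): OK
  at node 38 with bounds (30, +inf): OK
No violation found at any node.
Result: Valid BST


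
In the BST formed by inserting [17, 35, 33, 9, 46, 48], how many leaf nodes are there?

Tree built from: [17, 35, 33, 9, 46, 48]
Tree (level-order array): [17, 9, 35, None, None, 33, 46, None, None, None, 48]
Rule: A leaf has 0 children.
Per-node child counts:
  node 17: 2 child(ren)
  node 9: 0 child(ren)
  node 35: 2 child(ren)
  node 33: 0 child(ren)
  node 46: 1 child(ren)
  node 48: 0 child(ren)
Matching nodes: [9, 33, 48]
Count of leaf nodes: 3


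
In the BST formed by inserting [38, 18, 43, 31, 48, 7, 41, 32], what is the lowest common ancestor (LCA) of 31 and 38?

Tree insertion order: [38, 18, 43, 31, 48, 7, 41, 32]
Tree (level-order array): [38, 18, 43, 7, 31, 41, 48, None, None, None, 32]
In a BST, the LCA of p=31, q=38 is the first node v on the
root-to-leaf path with p <= v <= q (go left if both < v, right if both > v).
Walk from root:
  at 38: 31 <= 38 <= 38, this is the LCA
LCA = 38


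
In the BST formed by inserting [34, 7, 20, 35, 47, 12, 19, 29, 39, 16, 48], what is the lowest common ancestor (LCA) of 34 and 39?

Tree insertion order: [34, 7, 20, 35, 47, 12, 19, 29, 39, 16, 48]
Tree (level-order array): [34, 7, 35, None, 20, None, 47, 12, 29, 39, 48, None, 19, None, None, None, None, None, None, 16]
In a BST, the LCA of p=34, q=39 is the first node v on the
root-to-leaf path with p <= v <= q (go left if both < v, right if both > v).
Walk from root:
  at 34: 34 <= 34 <= 39, this is the LCA
LCA = 34


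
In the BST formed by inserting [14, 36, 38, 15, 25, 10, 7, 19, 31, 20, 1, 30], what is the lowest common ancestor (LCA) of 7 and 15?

Tree insertion order: [14, 36, 38, 15, 25, 10, 7, 19, 31, 20, 1, 30]
Tree (level-order array): [14, 10, 36, 7, None, 15, 38, 1, None, None, 25, None, None, None, None, 19, 31, None, 20, 30]
In a BST, the LCA of p=7, q=15 is the first node v on the
root-to-leaf path with p <= v <= q (go left if both < v, right if both > v).
Walk from root:
  at 14: 7 <= 14 <= 15, this is the LCA
LCA = 14


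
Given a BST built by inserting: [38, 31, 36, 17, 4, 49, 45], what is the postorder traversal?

Tree insertion order: [38, 31, 36, 17, 4, 49, 45]
Tree (level-order array): [38, 31, 49, 17, 36, 45, None, 4]
Postorder traversal: [4, 17, 36, 31, 45, 49, 38]


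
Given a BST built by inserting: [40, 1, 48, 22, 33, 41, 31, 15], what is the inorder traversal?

Tree insertion order: [40, 1, 48, 22, 33, 41, 31, 15]
Tree (level-order array): [40, 1, 48, None, 22, 41, None, 15, 33, None, None, None, None, 31]
Inorder traversal: [1, 15, 22, 31, 33, 40, 41, 48]


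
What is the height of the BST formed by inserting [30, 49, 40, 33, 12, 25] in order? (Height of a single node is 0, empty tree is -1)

Insertion order: [30, 49, 40, 33, 12, 25]
Tree (level-order array): [30, 12, 49, None, 25, 40, None, None, None, 33]
Compute height bottom-up (empty subtree = -1):
  height(25) = 1 + max(-1, -1) = 0
  height(12) = 1 + max(-1, 0) = 1
  height(33) = 1 + max(-1, -1) = 0
  height(40) = 1 + max(0, -1) = 1
  height(49) = 1 + max(1, -1) = 2
  height(30) = 1 + max(1, 2) = 3
Height = 3


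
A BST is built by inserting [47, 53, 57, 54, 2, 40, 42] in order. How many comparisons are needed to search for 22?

Search path for 22: 47 -> 2 -> 40
Found: False
Comparisons: 3


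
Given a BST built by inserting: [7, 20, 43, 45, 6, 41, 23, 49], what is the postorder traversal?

Tree insertion order: [7, 20, 43, 45, 6, 41, 23, 49]
Tree (level-order array): [7, 6, 20, None, None, None, 43, 41, 45, 23, None, None, 49]
Postorder traversal: [6, 23, 41, 49, 45, 43, 20, 7]


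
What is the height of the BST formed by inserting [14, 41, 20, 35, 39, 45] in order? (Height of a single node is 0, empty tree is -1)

Insertion order: [14, 41, 20, 35, 39, 45]
Tree (level-order array): [14, None, 41, 20, 45, None, 35, None, None, None, 39]
Compute height bottom-up (empty subtree = -1):
  height(39) = 1 + max(-1, -1) = 0
  height(35) = 1 + max(-1, 0) = 1
  height(20) = 1 + max(-1, 1) = 2
  height(45) = 1 + max(-1, -1) = 0
  height(41) = 1 + max(2, 0) = 3
  height(14) = 1 + max(-1, 3) = 4
Height = 4


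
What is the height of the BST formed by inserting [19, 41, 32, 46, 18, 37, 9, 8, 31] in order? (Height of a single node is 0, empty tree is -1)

Insertion order: [19, 41, 32, 46, 18, 37, 9, 8, 31]
Tree (level-order array): [19, 18, 41, 9, None, 32, 46, 8, None, 31, 37]
Compute height bottom-up (empty subtree = -1):
  height(8) = 1 + max(-1, -1) = 0
  height(9) = 1 + max(0, -1) = 1
  height(18) = 1 + max(1, -1) = 2
  height(31) = 1 + max(-1, -1) = 0
  height(37) = 1 + max(-1, -1) = 0
  height(32) = 1 + max(0, 0) = 1
  height(46) = 1 + max(-1, -1) = 0
  height(41) = 1 + max(1, 0) = 2
  height(19) = 1 + max(2, 2) = 3
Height = 3


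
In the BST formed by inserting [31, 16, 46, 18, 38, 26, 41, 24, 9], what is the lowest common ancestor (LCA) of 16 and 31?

Tree insertion order: [31, 16, 46, 18, 38, 26, 41, 24, 9]
Tree (level-order array): [31, 16, 46, 9, 18, 38, None, None, None, None, 26, None, 41, 24]
In a BST, the LCA of p=16, q=31 is the first node v on the
root-to-leaf path with p <= v <= q (go left if both < v, right if both > v).
Walk from root:
  at 31: 16 <= 31 <= 31, this is the LCA
LCA = 31


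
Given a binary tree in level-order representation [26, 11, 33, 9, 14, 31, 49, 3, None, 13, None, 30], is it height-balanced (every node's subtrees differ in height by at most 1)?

Tree (level-order array): [26, 11, 33, 9, 14, 31, 49, 3, None, 13, None, 30]
Definition: a tree is height-balanced if, at every node, |h(left) - h(right)| <= 1 (empty subtree has height -1).
Bottom-up per-node check:
  node 3: h_left=-1, h_right=-1, diff=0 [OK], height=0
  node 9: h_left=0, h_right=-1, diff=1 [OK], height=1
  node 13: h_left=-1, h_right=-1, diff=0 [OK], height=0
  node 14: h_left=0, h_right=-1, diff=1 [OK], height=1
  node 11: h_left=1, h_right=1, diff=0 [OK], height=2
  node 30: h_left=-1, h_right=-1, diff=0 [OK], height=0
  node 31: h_left=0, h_right=-1, diff=1 [OK], height=1
  node 49: h_left=-1, h_right=-1, diff=0 [OK], height=0
  node 33: h_left=1, h_right=0, diff=1 [OK], height=2
  node 26: h_left=2, h_right=2, diff=0 [OK], height=3
All nodes satisfy the balance condition.
Result: Balanced


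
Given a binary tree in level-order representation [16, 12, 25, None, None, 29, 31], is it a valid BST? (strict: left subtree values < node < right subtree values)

Level-order array: [16, 12, 25, None, None, 29, 31]
Validate using subtree bounds (lo, hi): at each node, require lo < value < hi,
then recurse left with hi=value and right with lo=value.
Preorder trace (stopping at first violation):
  at node 16 with bounds (-inf, +inf): OK
  at node 12 with bounds (-inf, 16): OK
  at node 25 with bounds (16, +inf): OK
  at node 29 with bounds (16, 25): VIOLATION
Node 29 violates its bound: not (16 < 29 < 25).
Result: Not a valid BST


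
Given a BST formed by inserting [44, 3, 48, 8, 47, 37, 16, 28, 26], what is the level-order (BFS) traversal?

Tree insertion order: [44, 3, 48, 8, 47, 37, 16, 28, 26]
Tree (level-order array): [44, 3, 48, None, 8, 47, None, None, 37, None, None, 16, None, None, 28, 26]
BFS from the root, enqueuing left then right child of each popped node:
  queue [44] -> pop 44, enqueue [3, 48], visited so far: [44]
  queue [3, 48] -> pop 3, enqueue [8], visited so far: [44, 3]
  queue [48, 8] -> pop 48, enqueue [47], visited so far: [44, 3, 48]
  queue [8, 47] -> pop 8, enqueue [37], visited so far: [44, 3, 48, 8]
  queue [47, 37] -> pop 47, enqueue [none], visited so far: [44, 3, 48, 8, 47]
  queue [37] -> pop 37, enqueue [16], visited so far: [44, 3, 48, 8, 47, 37]
  queue [16] -> pop 16, enqueue [28], visited so far: [44, 3, 48, 8, 47, 37, 16]
  queue [28] -> pop 28, enqueue [26], visited so far: [44, 3, 48, 8, 47, 37, 16, 28]
  queue [26] -> pop 26, enqueue [none], visited so far: [44, 3, 48, 8, 47, 37, 16, 28, 26]
Result: [44, 3, 48, 8, 47, 37, 16, 28, 26]


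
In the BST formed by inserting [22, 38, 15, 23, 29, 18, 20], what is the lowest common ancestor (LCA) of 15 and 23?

Tree insertion order: [22, 38, 15, 23, 29, 18, 20]
Tree (level-order array): [22, 15, 38, None, 18, 23, None, None, 20, None, 29]
In a BST, the LCA of p=15, q=23 is the first node v on the
root-to-leaf path with p <= v <= q (go left if both < v, right if both > v).
Walk from root:
  at 22: 15 <= 22 <= 23, this is the LCA
LCA = 22


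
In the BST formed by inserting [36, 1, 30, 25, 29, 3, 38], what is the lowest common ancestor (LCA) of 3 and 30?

Tree insertion order: [36, 1, 30, 25, 29, 3, 38]
Tree (level-order array): [36, 1, 38, None, 30, None, None, 25, None, 3, 29]
In a BST, the LCA of p=3, q=30 is the first node v on the
root-to-leaf path with p <= v <= q (go left if both < v, right if both > v).
Walk from root:
  at 36: both 3 and 30 < 36, go left
  at 1: both 3 and 30 > 1, go right
  at 30: 3 <= 30 <= 30, this is the LCA
LCA = 30


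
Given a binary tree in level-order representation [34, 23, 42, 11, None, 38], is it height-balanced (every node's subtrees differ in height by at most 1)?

Tree (level-order array): [34, 23, 42, 11, None, 38]
Definition: a tree is height-balanced if, at every node, |h(left) - h(right)| <= 1 (empty subtree has height -1).
Bottom-up per-node check:
  node 11: h_left=-1, h_right=-1, diff=0 [OK], height=0
  node 23: h_left=0, h_right=-1, diff=1 [OK], height=1
  node 38: h_left=-1, h_right=-1, diff=0 [OK], height=0
  node 42: h_left=0, h_right=-1, diff=1 [OK], height=1
  node 34: h_left=1, h_right=1, diff=0 [OK], height=2
All nodes satisfy the balance condition.
Result: Balanced


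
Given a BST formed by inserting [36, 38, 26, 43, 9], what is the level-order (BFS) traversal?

Tree insertion order: [36, 38, 26, 43, 9]
Tree (level-order array): [36, 26, 38, 9, None, None, 43]
BFS from the root, enqueuing left then right child of each popped node:
  queue [36] -> pop 36, enqueue [26, 38], visited so far: [36]
  queue [26, 38] -> pop 26, enqueue [9], visited so far: [36, 26]
  queue [38, 9] -> pop 38, enqueue [43], visited so far: [36, 26, 38]
  queue [9, 43] -> pop 9, enqueue [none], visited so far: [36, 26, 38, 9]
  queue [43] -> pop 43, enqueue [none], visited so far: [36, 26, 38, 9, 43]
Result: [36, 26, 38, 9, 43]


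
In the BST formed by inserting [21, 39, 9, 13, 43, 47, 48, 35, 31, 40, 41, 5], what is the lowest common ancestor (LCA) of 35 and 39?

Tree insertion order: [21, 39, 9, 13, 43, 47, 48, 35, 31, 40, 41, 5]
Tree (level-order array): [21, 9, 39, 5, 13, 35, 43, None, None, None, None, 31, None, 40, 47, None, None, None, 41, None, 48]
In a BST, the LCA of p=35, q=39 is the first node v on the
root-to-leaf path with p <= v <= q (go left if both < v, right if both > v).
Walk from root:
  at 21: both 35 and 39 > 21, go right
  at 39: 35 <= 39 <= 39, this is the LCA
LCA = 39


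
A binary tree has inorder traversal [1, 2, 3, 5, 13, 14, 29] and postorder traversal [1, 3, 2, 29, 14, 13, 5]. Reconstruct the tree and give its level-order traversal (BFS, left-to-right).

Inorder:   [1, 2, 3, 5, 13, 14, 29]
Postorder: [1, 3, 2, 29, 14, 13, 5]
Algorithm: postorder visits root last, so walk postorder right-to-left;
each value is the root of the current inorder slice — split it at that
value, recurse on the right subtree first, then the left.
Recursive splits:
  root=5; inorder splits into left=[1, 2, 3], right=[13, 14, 29]
  root=13; inorder splits into left=[], right=[14, 29]
  root=14; inorder splits into left=[], right=[29]
  root=29; inorder splits into left=[], right=[]
  root=2; inorder splits into left=[1], right=[3]
  root=3; inorder splits into left=[], right=[]
  root=1; inorder splits into left=[], right=[]
Reconstructed level-order: [5, 2, 13, 1, 3, 14, 29]


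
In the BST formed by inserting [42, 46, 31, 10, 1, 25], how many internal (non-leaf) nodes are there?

Tree built from: [42, 46, 31, 10, 1, 25]
Tree (level-order array): [42, 31, 46, 10, None, None, None, 1, 25]
Rule: An internal node has at least one child.
Per-node child counts:
  node 42: 2 child(ren)
  node 31: 1 child(ren)
  node 10: 2 child(ren)
  node 1: 0 child(ren)
  node 25: 0 child(ren)
  node 46: 0 child(ren)
Matching nodes: [42, 31, 10]
Count of internal (non-leaf) nodes: 3


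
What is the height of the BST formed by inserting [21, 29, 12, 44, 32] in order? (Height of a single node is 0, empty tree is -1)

Insertion order: [21, 29, 12, 44, 32]
Tree (level-order array): [21, 12, 29, None, None, None, 44, 32]
Compute height bottom-up (empty subtree = -1):
  height(12) = 1 + max(-1, -1) = 0
  height(32) = 1 + max(-1, -1) = 0
  height(44) = 1 + max(0, -1) = 1
  height(29) = 1 + max(-1, 1) = 2
  height(21) = 1 + max(0, 2) = 3
Height = 3


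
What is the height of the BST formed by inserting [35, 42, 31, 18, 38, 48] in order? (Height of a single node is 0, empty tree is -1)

Insertion order: [35, 42, 31, 18, 38, 48]
Tree (level-order array): [35, 31, 42, 18, None, 38, 48]
Compute height bottom-up (empty subtree = -1):
  height(18) = 1 + max(-1, -1) = 0
  height(31) = 1 + max(0, -1) = 1
  height(38) = 1 + max(-1, -1) = 0
  height(48) = 1 + max(-1, -1) = 0
  height(42) = 1 + max(0, 0) = 1
  height(35) = 1 + max(1, 1) = 2
Height = 2


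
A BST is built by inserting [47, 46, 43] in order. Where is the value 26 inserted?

Starting tree (level order): [47, 46, None, 43]
Insertion path: 47 -> 46 -> 43
Result: insert 26 as left child of 43
Final tree (level order): [47, 46, None, 43, None, 26]


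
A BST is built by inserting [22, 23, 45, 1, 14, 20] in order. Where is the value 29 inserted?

Starting tree (level order): [22, 1, 23, None, 14, None, 45, None, 20]
Insertion path: 22 -> 23 -> 45
Result: insert 29 as left child of 45
Final tree (level order): [22, 1, 23, None, 14, None, 45, None, 20, 29]


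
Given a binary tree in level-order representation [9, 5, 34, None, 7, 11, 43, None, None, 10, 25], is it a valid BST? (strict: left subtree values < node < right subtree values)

Level-order array: [9, 5, 34, None, 7, 11, 43, None, None, 10, 25]
Validate using subtree bounds (lo, hi): at each node, require lo < value < hi,
then recurse left with hi=value and right with lo=value.
Preorder trace (stopping at first violation):
  at node 9 with bounds (-inf, +inf): OK
  at node 5 with bounds (-inf, 9): OK
  at node 7 with bounds (5, 9): OK
  at node 34 with bounds (9, +inf): OK
  at node 11 with bounds (9, 34): OK
  at node 10 with bounds (9, 11): OK
  at node 25 with bounds (11, 34): OK
  at node 43 with bounds (34, +inf): OK
No violation found at any node.
Result: Valid BST
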